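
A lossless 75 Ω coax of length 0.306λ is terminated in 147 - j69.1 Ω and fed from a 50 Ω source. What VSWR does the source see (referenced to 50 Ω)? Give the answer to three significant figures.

βl = 2π × 0.306 = 110°
tan(βl) = -2.72
Z_in = Z_0·(Z_L + jZ_0·tanβl)/(Z_0 + jZ_L·tanβl) = 40.2 + j38.9 Ω
Γ_s = (Z_in − Z_s)/(Z_in + Z_s) = (-9.79 + j38.9)/(90.2 + j38.9), |Γ_s| = 0.408
VSWR = (1 + |Γ_s|)/(1 − |Γ_s|)

VSWR ≈ 2.38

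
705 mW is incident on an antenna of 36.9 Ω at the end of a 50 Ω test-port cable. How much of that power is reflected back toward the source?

P_reflected ≈ 16 mW

Γ = (36.9 − 50)/(36.9 + 50) = -0.151
|Γ|² = 0.0227
P_refl = |Γ|²·P_inc = 16 mW, P_del = (1 − |Γ|²)·P_inc = 689 mW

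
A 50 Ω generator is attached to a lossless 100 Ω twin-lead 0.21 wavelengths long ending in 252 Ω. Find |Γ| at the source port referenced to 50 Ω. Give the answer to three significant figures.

βl = 2π × 0.21 = 75.6°
tan(βl) = 3.89
Z_in = Z_0·(Z_L + jZ_0·tanβl)/(Z_0 + jZ_L·tanβl) = 41.9 − j21.4 Ω
Γ_s = (Z_in − Z_s)/(Z_in + Z_s) = (-8.14 − j21.4)/(91.9 − j21.4), |Γ_s| = 0.243

|Γ| ≈ 0.243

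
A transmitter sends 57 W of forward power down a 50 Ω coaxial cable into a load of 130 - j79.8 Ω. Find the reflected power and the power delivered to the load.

|Γ| = |(80 − j79.8)/(180 − j79.8)| = 0.574
|Γ|² = 0.329
P_refl = |Γ|²·P_inc = 18.8 W, P_del = (1 − |Γ|²)·P_inc = 38.2 W

P_reflected ≈ 18.8 W; P_delivered ≈ 38.2 W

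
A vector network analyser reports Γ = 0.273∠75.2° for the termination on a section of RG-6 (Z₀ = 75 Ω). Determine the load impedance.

Z_L ≈ 74.2 + j42.3 Ω

Z_L = Z_0·(1 + Γ)/(1 − Γ) = 75·(1.07 + j0.264)/(0.93 − j0.264)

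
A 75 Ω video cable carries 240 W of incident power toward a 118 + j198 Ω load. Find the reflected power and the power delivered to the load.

|Γ| = |(43 + j198)/(193 + j198)| = 0.733
|Γ|² = 0.537
P_refl = |Γ|²·P_inc = 129 W, P_del = (1 − |Γ|²)·P_inc = 111 W

P_reflected ≈ 129 W; P_delivered ≈ 111 W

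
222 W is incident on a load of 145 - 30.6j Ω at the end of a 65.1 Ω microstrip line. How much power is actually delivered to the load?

|Γ| = |(79.9 − j30.6)/(210.1 − j30.6)| = 0.403
|Γ|² = 0.162
P_refl = |Γ|²·P_inc = 36.1 W, P_del = (1 − |Γ|²)·P_inc = 186 W

P_delivered ≈ 186 W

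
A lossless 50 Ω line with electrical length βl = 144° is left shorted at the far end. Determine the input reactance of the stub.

tan(βl) = -0.727
For a shorted stub, Z_in = jZ_0·tan(βl)

X_in ≈ -36.3 Ω (capacitive)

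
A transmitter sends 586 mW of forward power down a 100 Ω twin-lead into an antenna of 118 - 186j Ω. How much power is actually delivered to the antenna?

|Γ| = |(18 − j186)/(218 − j186)| = 0.652
|Γ|² = 0.425
P_refl = |Γ|²·P_inc = 249 mW, P_del = (1 − |Γ|²)·P_inc = 337 mW

P_delivered ≈ 337 mW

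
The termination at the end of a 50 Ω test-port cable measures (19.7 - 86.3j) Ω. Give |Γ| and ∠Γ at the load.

Γ ≈ 0.825 ∠ -58.3°

Γ = (Z_L − Z_0)/(Z_L + Z_0) = (-30.3 − j86.3)/(69.7 − j86.3)
|Γ| = 91.5/111 = 0.825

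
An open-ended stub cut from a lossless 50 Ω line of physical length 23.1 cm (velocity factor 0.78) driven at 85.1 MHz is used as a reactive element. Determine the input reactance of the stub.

λ = v/f = 0.78·c / 85.1 MHz = 2.75 m
βl = 2π·l/λ = 2π × 0.084 = 30.2°
tan(βl) = 0.583
For an open-ended stub, Z_in = −jZ_0·cot(βl) = −jZ_0/tan(βl)

X_in ≈ -85.8 Ω (capacitive)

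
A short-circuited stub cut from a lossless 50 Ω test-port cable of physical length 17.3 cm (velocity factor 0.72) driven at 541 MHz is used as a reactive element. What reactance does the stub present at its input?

λ = v/f = 0.72·c / 541 MHz = 0.399 m
βl = 2π·l/λ = 2π × 0.433 = 156°
tan(βl) = -0.445
For a short-circuited stub, Z_in = jZ_0·tan(βl)

X_in ≈ -22.3 Ω (capacitive)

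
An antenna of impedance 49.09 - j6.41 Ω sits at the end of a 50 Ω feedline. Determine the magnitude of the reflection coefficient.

|Γ| ≈ 0.0652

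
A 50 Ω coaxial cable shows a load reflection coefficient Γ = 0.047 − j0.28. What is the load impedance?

Z_L ≈ 46.6 − j28.4 Ω

Z_L = Z_0·(1 + Γ)/(1 − Γ) = 50·(1.05 − j0.28)/(0.953 + j0.28)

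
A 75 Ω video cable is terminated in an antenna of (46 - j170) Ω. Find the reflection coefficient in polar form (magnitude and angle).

Γ ≈ 0.826 ∠ -45.1°

Γ = (Z_L − Z_0)/(Z_L + Z_0) = (-29 − j170)/(121 − j170)
|Γ| = 172/209 = 0.826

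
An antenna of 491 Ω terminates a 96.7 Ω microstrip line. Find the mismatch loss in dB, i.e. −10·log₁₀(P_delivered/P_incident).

mismatch loss ≈ 2.6 dB

Γ = (491 − 96.7)/(491 + 96.7) = 0.671
|Γ|² = 0.45, so P_del/P_inc = 1 − |Γ|² = 0.55
ML = −10·log₁₀(1 − |Γ|²)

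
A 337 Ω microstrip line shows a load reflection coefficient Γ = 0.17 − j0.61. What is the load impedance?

Z_L = Z_0·(1 + Γ)/(1 − Γ) = 337·(1.17 − j0.61)/(0.83 + j0.61)

Z_L ≈ 190 − j388 Ω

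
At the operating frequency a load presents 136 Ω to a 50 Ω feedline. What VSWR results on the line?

Γ = (136 − 50)/(136 + 50) = 0.462
VSWR = (1 + 0.462)/(1 − 0.462)

VSWR ≈ 2.72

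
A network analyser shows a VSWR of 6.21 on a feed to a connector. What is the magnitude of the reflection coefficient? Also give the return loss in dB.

|Γ| ≈ 0.723; return loss ≈ 2.82 dB

|Γ| = (S − 1)/(S + 1) = (6.21 − 1)/(6.21 + 1) = 5.21/7.21
RL = −20·log₁₀|Γ| = −20·log₁₀(0.723)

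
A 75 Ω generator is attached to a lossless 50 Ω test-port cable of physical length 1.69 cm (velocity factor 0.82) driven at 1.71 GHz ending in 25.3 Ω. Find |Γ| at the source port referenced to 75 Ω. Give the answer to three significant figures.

|Γ| ≈ 0.397

λ = v/f = 0.82·c / 1.71 GHz = 0.144 m
βl = 2π·l/λ = 2π × 0.117 = 42.3°
tan(βl) = 0.91
Z_in = Z_0·(Z_L + jZ_0·tanβl)/(Z_0 + jZ_L·tanβl) = 38.2 + j27.9 Ω
Γ_s = (Z_in − Z_s)/(Z_in + Z_s) = (-36.8 + j27.9)/(113 + j27.9), |Γ_s| = 0.397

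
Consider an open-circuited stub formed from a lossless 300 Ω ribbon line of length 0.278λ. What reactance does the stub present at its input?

X_in ≈ 53.3 Ω (inductive)

βl = 2π × 0.278 = 100°
tan(βl) = -5.63
For an open-circuited stub, Z_in = −jZ_0·cot(βl) = −jZ_0/tan(βl)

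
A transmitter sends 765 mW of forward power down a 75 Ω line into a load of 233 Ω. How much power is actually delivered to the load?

Γ = (233 − 75)/(233 + 75) = 0.513
|Γ|² = 0.263
P_refl = |Γ|²·P_inc = 201 mW, P_del = (1 − |Γ|²)·P_inc = 564 mW

P_delivered ≈ 564 mW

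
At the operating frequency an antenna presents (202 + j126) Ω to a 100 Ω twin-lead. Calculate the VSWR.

Γ = (Z_L − Z_0)/(Z_L + Z_0) = (102 + j126)/(302 + j126)
|Γ| = 162/327 = 0.495
VSWR = (1 + |Γ|)/(1 − |Γ|) = 1.5/0.505

VSWR ≈ 2.96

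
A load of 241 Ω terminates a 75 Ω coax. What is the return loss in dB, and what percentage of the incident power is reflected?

RL ≈ 5.59 dB; 27.6% of incident power reflected

Γ = (241 − 75)/(241 + 75) = 0.525
RL = −20·log₁₀(0.525) = 5.59 dB
P_refl/P_inc = |Γ|² = 0.276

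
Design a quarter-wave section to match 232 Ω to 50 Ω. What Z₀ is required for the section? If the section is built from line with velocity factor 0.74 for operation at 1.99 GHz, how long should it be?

Z_qwt = √(Z_0·R_L) = √(50 × 232) = √11600
λ = 0.74·c/f = 0.112 m, so l = λ/4 = 0.0279 m

Z_qwt ≈ 108 Ω; length ≈ 2.79 cm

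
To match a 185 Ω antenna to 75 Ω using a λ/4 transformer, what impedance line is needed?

Z_qwt = √(Z_0·R_L) = √(75 × 185) = √13880

Z_qwt ≈ 118 Ω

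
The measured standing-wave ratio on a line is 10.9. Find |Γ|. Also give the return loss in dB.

|Γ| = (S − 1)/(S + 1) = (10.9 − 1)/(10.9 + 1) = 9.9/11.9
RL = −20·log₁₀|Γ| = −20·log₁₀(0.832)

|Γ| ≈ 0.832; return loss ≈ 1.6 dB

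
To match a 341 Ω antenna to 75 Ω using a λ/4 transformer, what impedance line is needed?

Z_qwt ≈ 160 Ω

Z_qwt = √(Z_0·R_L) = √(75 × 341) = √25580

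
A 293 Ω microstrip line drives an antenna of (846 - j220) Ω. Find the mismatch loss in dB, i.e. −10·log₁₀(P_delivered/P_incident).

mismatch loss ≈ 1.33 dB

Γ = (553 − j220)/(1139 − j220), |Γ| = 0.513
|Γ|² = 0.263, so P_del/P_inc = 1 − |Γ|² = 0.737
ML = −10·log₁₀(1 − |Γ|²)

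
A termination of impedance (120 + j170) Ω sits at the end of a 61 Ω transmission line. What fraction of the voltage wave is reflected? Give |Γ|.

|Γ| ≈ 0.725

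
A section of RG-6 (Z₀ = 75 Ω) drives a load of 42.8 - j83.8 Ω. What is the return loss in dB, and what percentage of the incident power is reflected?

RL ≈ 4.14 dB; 38.6% of incident power reflected

Γ = (-32.2 − j83.8)/(117.8 − j83.8), |Γ| = 0.621
RL = −20·log₁₀(0.621) = 4.14 dB
P_refl/P_inc = |Γ|² = 0.386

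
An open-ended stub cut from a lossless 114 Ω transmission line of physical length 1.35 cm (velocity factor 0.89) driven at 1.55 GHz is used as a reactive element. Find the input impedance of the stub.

Z_in ≈ −j212 Ω

λ = v/f = 0.89·c / 1.55 GHz = 0.172 m
βl = 2π·l/λ = 2π × 0.0784 = 28.2°
tan(βl) = 0.536
For an open-ended stub, Z_in = −jZ_0·cot(βl) = −jZ_0/tan(βl)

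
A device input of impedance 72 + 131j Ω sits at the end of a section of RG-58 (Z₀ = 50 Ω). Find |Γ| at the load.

|Γ| ≈ 0.742

Γ = (Z_L − Z_0)/(Z_L + Z_0) = (22 + j131)/(122 + j131)
|Γ| = 133/179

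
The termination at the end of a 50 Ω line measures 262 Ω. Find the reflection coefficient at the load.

Γ = (Z_L − Z_0)/(Z_L + Z_0) = (262 − 50)/(262 + 50) = 212/312

Γ = 0.679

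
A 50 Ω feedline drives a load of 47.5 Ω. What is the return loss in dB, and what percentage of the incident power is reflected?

Γ = (47.5 − 50)/(47.5 + 50) = -0.0256
RL = −20·log₁₀(0.0256) = 31.8 dB
P_refl/P_inc = |Γ|² = 0.000657

RL ≈ 31.8 dB; 0.0657% of incident power reflected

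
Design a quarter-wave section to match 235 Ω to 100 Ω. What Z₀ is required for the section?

Z_qwt ≈ 153 Ω

Z_qwt = √(Z_0·R_L) = √(100 × 235) = √23500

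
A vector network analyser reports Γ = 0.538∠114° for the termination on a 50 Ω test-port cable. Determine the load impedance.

Z_L ≈ 20.6 + j28.5 Ω

Z_L = Z_0·(1 + Γ)/(1 − Γ) = 50·(0.781 + j0.491)/(1.22 − j0.491)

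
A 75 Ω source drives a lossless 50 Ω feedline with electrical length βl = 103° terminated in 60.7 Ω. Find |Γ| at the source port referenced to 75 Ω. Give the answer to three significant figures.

tan(βl) = -4.33
Z_in = Z_0·(Z_L + jZ_0·tanβl)/(Z_0 + jZ_L·tanβl) = 41.9 + j3.58 Ω
Γ_s = (Z_in − Z_s)/(Z_in + Z_s) = (-33.1 + j3.58)/(117 + j3.58), |Γ_s| = 0.285

|Γ| ≈ 0.285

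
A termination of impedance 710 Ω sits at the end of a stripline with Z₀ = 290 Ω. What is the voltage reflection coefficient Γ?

Γ = 0.42

Γ = (Z_L − Z_0)/(Z_L + Z_0) = (710 − 290)/(710 + 290) = 420/1000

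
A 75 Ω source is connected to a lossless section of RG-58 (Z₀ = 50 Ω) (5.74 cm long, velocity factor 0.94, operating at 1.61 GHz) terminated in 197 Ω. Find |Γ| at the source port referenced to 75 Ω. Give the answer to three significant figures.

|Γ| ≈ 0.678

λ = v/f = 0.94·c / 1.61 GHz = 0.175 m
βl = 2π·l/λ = 2π × 0.328 = 118°
tan(βl) = -1.88
Z_in = Z_0·(Z_L + jZ_0·tanβl)/(Z_0 + jZ_L·tanβl) = 16 + j24.4 Ω
Γ_s = (Z_in − Z_s)/(Z_in + Z_s) = (-59 + j24.4)/(91 + j24.4), |Γ_s| = 0.678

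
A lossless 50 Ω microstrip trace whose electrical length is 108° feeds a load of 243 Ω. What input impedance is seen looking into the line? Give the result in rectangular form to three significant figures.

Z_in ≈ 11.3 + j15.5 Ω

tan(βl) = tan(108°) = -3.08
Z_in = Z_0·(Z_L + jZ_0·tanβl)/(Z_0 + jZ_L·tanβl)
     = 50·(243 − j154)/(50 − j748)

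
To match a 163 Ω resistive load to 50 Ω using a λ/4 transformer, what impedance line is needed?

Z_qwt ≈ 90.3 Ω

Z_qwt = √(Z_0·R_L) = √(50 × 163) = √8150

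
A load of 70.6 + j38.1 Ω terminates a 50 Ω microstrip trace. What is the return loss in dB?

RL ≈ 9.31 dB

Γ = (20.6 + j38.1)/(120.6 + j38.1), |Γ| = 0.342
RL = −20·log₁₀|Γ| = −20·log₁₀(0.342)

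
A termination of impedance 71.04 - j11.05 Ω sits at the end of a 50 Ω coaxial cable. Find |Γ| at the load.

Γ = (Z_L − Z_0)/(Z_L + Z_0) = (21.04 − j11.05)/(121 − j11.05)
|Γ| = 23.8/122

|Γ| ≈ 0.196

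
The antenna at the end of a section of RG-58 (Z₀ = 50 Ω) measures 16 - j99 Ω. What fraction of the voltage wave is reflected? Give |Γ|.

|Γ| ≈ 0.88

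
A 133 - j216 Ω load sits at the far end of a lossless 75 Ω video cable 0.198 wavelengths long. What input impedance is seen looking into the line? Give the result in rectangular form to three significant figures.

βl = 2π × 0.198 = 71.3°
tan(βl) = tan(71.3°) = 2.95
Z_in = Z_0·(Z_L + jZ_0·tanβl)/(Z_0 + jZ_L·tanβl)
     = 75·(133 + j5.32)/(712 + j392)

Z_in ≈ 11 − j5.49 Ω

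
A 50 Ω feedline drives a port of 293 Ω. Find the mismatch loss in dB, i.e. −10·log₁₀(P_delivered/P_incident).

Γ = (293 − 50)/(293 + 50) = 0.708
|Γ|² = 0.502, so P_del/P_inc = 1 − |Γ|² = 0.498
ML = −10·log₁₀(1 − |Γ|²)

mismatch loss ≈ 3.03 dB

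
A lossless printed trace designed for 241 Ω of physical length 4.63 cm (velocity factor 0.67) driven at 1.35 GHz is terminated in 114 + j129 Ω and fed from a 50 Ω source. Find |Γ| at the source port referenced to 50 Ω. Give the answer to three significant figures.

|Γ| ≈ 0.713

λ = v/f = 0.67·c / 1.35 GHz = 0.149 m
βl = 2π·l/λ = 2π × 0.311 = 112°
tan(βl) = -2.48
Z_in = Z_0·(Z_L + jZ_0·tanβl)/(Z_0 + jZ_L·tanβl) = 120 − j141 Ω
Γ_s = (Z_in − Z_s)/(Z_in + Z_s) = (70 − j141)/(170 − j141), |Γ_s| = 0.713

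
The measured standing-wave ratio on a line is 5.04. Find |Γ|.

|Γ| ≈ 0.669

|Γ| = (S − 1)/(S + 1) = (5.04 − 1)/(5.04 + 1) = 4.04/6.04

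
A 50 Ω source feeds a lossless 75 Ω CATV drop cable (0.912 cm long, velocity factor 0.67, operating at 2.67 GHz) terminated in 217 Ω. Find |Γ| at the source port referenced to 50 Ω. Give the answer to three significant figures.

|Γ| ≈ 0.53

λ = v/f = 0.67·c / 2.67 GHz = 0.0753 m
βl = 2π·l/λ = 2π × 0.121 = 43.6°
tan(βl) = 0.953
Z_in = Z_0·(Z_L + jZ_0·tanβl)/(Z_0 + jZ_L·tanβl) = 48.1 − j61.3 Ω
Γ_s = (Z_in − Z_s)/(Z_in + Z_s) = (-1.86 − j61.3)/(98.1 − j61.3), |Γ_s| = 0.53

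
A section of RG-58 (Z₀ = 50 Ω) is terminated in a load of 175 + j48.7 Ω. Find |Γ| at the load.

|Γ| ≈ 0.583

Γ = (Z_L − Z_0)/(Z_L + Z_0) = (125 + j48.7)/(225 + j48.7)
|Γ| = 134/230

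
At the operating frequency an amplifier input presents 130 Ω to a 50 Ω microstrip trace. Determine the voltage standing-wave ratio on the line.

Γ = (130 − 50)/(130 + 50) = 0.444
VSWR = (1 + 0.444)/(1 − 0.444)

VSWR ≈ 2.6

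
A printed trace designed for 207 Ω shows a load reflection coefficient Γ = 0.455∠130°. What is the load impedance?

Z_L = Z_0·(1 + Γ)/(1 − Γ) = 207·(0.708 + j0.349)/(1.29 − j0.349)

Z_L ≈ 91.6 + j80.5 Ω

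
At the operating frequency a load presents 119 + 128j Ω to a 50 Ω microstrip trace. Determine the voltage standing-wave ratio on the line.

VSWR ≈ 5.37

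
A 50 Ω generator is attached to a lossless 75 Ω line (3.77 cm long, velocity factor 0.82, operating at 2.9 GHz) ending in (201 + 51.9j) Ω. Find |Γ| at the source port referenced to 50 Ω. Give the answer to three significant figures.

λ = v/f = 0.82·c / 2.9 GHz = 0.0848 m
βl = 2π·l/λ = 2π × 0.444 = 160°
tan(βl) = -0.364
Z_in = Z_0·(Z_L + jZ_0·tanβl)/(Z_0 + jZ_L·tanβl) = 90.4 + j90.1 Ω
Γ_s = (Z_in − Z_s)/(Z_in + Z_s) = (40.4 + j90.1)/(140 + j90.1), |Γ_s| = 0.592

|Γ| ≈ 0.592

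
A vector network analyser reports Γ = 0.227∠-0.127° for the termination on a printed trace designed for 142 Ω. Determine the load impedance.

Z_L ≈ 225 − j0.239 Ω

Z_L = Z_0·(1 + Γ)/(1 − Γ) = 142·(1.23 − j0.000503)/(0.773 + j0.000503)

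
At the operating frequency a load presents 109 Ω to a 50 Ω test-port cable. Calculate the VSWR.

Γ = (109 − 50)/(109 + 50) = 0.371
VSWR = (1 + 0.371)/(1 − 0.371)

VSWR ≈ 2.18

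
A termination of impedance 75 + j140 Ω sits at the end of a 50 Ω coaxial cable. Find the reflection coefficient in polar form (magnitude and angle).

Γ = (Z_L − Z_0)/(Z_L + Z_0) = (25 + j140)/(125 + j140)
|Γ| = 142/188 = 0.758

Γ ≈ 0.758 ∠ 31.6°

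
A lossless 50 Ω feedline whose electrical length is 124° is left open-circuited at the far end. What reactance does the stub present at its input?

X_in ≈ 33.7 Ω (inductive)

tan(βl) = -1.48
For an open-circuited stub, Z_in = −jZ_0·cot(βl) = −jZ_0/tan(βl)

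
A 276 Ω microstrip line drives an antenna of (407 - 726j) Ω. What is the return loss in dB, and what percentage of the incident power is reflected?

RL ≈ 2.61 dB; 54.8% of incident power reflected

Γ = (131 − j726)/(683 − j726), |Γ| = 0.74
RL = −20·log₁₀(0.74) = 2.61 dB
P_refl/P_inc = |Γ|² = 0.548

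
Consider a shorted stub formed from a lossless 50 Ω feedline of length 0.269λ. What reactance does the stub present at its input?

βl = 2π × 0.269 = 96.8°
tan(βl) = -8.34
For a shorted stub, Z_in = jZ_0·tan(βl)

X_in ≈ -417 Ω (capacitive)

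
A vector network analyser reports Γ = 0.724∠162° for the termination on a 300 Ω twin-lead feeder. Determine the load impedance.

Z_L ≈ 49.2 + j46.3 Ω

Z_L = Z_0·(1 + Γ)/(1 − Γ) = 300·(0.311 + j0.224)/(1.69 − j0.224)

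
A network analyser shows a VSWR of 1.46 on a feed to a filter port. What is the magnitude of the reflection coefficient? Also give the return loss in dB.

|Γ| ≈ 0.187; return loss ≈ 14.6 dB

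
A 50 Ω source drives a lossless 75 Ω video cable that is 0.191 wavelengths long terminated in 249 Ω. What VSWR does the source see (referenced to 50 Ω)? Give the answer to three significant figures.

βl = 2π × 0.191 = 68.8°
tan(βl) = 2.57
Z_in = Z_0·(Z_L + jZ_0·tanβl)/(Z_0 + jZ_L·tanβl) = 25.7 − j26.1 Ω
Γ_s = (Z_in − Z_s)/(Z_in + Z_s) = (-24.3 − j26.1)/(75.7 − j26.1), |Γ_s| = 0.446
VSWR = (1 + |Γ_s|)/(1 − |Γ_s|)

VSWR ≈ 2.61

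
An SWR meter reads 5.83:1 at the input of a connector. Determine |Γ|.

|Γ| = (S − 1)/(S + 1) = (5.83 − 1)/(5.83 + 1) = 4.83/6.83

|Γ| ≈ 0.707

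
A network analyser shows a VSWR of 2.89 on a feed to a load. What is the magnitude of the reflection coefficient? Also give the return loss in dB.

|Γ| = (S − 1)/(S + 1) = (2.89 − 1)/(2.89 + 1) = 1.89/3.89
RL = −20·log₁₀|Γ| = −20·log₁₀(0.486)

|Γ| ≈ 0.486; return loss ≈ 6.27 dB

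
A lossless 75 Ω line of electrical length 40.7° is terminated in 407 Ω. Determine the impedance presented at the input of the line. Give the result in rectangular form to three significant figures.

Z_in ≈ 31.1 − j80.5 Ω

tan(βl) = tan(40.7°) = 0.86
Z_in = Z_0·(Z_L + jZ_0·tanβl)/(Z_0 + jZ_L·tanβl)
     = 75·(407 + j64.5)/(75 + j350)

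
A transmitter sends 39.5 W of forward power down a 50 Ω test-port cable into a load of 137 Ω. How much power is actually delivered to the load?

Γ = (137 − 50)/(137 + 50) = 0.465
|Γ|² = 0.216
P_refl = |Γ|²·P_inc = 8.55 W, P_del = (1 − |Γ|²)·P_inc = 31 W

P_delivered ≈ 31 W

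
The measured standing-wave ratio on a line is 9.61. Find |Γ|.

|Γ| ≈ 0.811

|Γ| = (S − 1)/(S + 1) = (9.61 − 1)/(9.61 + 1) = 8.61/10.6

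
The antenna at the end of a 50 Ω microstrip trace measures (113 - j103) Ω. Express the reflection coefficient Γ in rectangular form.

Γ = (Z_L − Z_0)/(Z_L + Z_0) = (63 − j103)/(163 − j103)

Γ ≈ 0.562 − j0.277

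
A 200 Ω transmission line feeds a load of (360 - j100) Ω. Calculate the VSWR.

Γ = (Z_L − Z_0)/(Z_L + Z_0) = (160 − j100)/(560 − j100)
|Γ| = 189/569 = 0.332
VSWR = (1 + |Γ|)/(1 − |Γ|) = 1.33/0.668

VSWR ≈ 1.99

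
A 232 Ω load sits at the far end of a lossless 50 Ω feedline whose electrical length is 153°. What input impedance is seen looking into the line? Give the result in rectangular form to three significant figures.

tan(βl) = tan(153°) = -0.51
Z_in = Z_0·(Z_L + jZ_0·tanβl)/(Z_0 + jZ_L·tanβl)
     = 50·(232 − j25.5)/(50 − j118)

Z_in ≈ 44.3 + j79.4 Ω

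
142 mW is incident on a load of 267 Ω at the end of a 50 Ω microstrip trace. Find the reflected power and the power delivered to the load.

P_reflected ≈ 66.5 mW; P_delivered ≈ 75.5 mW

Γ = (267 − 50)/(267 + 50) = 0.685
|Γ|² = 0.469
P_refl = |Γ|²·P_inc = 66.5 mW, P_del = (1 − |Γ|²)·P_inc = 75.5 mW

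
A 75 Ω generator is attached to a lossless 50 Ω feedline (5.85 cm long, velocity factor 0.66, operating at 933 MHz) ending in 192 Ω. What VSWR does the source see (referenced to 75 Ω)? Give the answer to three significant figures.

λ = v/f = 0.66·c / 933 MHz = 0.212 m
βl = 2π·l/λ = 2π × 0.276 = 99.2°
tan(βl) = -6.15
Z_in = Z_0·(Z_L + jZ_0·tanβl)/(Z_0 + jZ_L·tanβl) = 13.3 + j7.57 Ω
Γ_s = (Z_in − Z_s)/(Z_in + Z_s) = (-61.7 + j7.57)/(88.3 + j7.57), |Γ_s| = 0.701
VSWR = (1 + |Γ_s|)/(1 − |Γ_s|)

VSWR ≈ 5.68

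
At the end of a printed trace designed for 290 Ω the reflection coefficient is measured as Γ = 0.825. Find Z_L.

Z_L ≈ 3020 Ω

Z_L = Z_0·(1 + Γ)/(1 − Γ) = 290·(1.82)/(0.175)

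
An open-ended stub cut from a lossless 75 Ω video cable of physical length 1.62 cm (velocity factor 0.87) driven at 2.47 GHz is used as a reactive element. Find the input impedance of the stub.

Z_in ≈ −j52.1 Ω

λ = v/f = 0.87·c / 2.47 GHz = 0.106 m
βl = 2π·l/λ = 2π × 0.153 = 55.2°
tan(βl) = 1.44
For an open-ended stub, Z_in = −jZ_0·cot(βl) = −jZ_0/tan(βl)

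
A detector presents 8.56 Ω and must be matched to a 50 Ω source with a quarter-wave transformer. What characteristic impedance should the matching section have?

Z_qwt = √(Z_0·R_L) = √(50 × 8.56) = √428

Z_qwt ≈ 20.7 Ω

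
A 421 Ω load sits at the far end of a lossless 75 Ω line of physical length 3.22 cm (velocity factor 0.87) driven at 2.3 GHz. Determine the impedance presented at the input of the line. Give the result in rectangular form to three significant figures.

Z_in ≈ 14 + j15.6 Ω

λ = v/f = 0.87·c / 2.3 GHz = 0.113 m
βl = 2π·l/λ = 2π × 0.284 = 102°
tan(βl) = tan(102°) = -4.64
Z_in = Z_0·(Z_L + jZ_0·tanβl)/(Z_0 + jZ_L·tanβl)
     = 75·(421 − j348)/(75 − j1960)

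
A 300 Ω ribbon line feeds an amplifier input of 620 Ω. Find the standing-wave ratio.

Γ = (620 − 300)/(620 + 300) = 0.348
VSWR = (1 + 0.348)/(1 − 0.348)

VSWR ≈ 2.07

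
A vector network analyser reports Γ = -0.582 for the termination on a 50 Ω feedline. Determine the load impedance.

Z_L ≈ 13.2 Ω

Z_L = Z_0·(1 + Γ)/(1 − Γ) = 50·(0.418)/(1.58)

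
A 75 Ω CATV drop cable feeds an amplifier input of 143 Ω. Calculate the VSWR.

VSWR ≈ 1.91

Γ = (143 − 75)/(143 + 75) = 0.312
VSWR = (1 + 0.312)/(1 − 0.312)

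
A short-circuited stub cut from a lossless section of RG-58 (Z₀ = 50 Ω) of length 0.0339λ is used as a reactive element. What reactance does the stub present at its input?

βl = 2π × 0.0339 = 12.2°
tan(βl) = 0.216
For a short-circuited stub, Z_in = jZ_0·tan(βl)

X_in ≈ 10.8 Ω (inductive)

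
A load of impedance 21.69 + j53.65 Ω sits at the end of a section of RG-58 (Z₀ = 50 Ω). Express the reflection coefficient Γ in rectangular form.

Γ ≈ 0.106 + j0.669

Γ = (Z_L − Z_0)/(Z_L + Z_0) = (-28.31 + j53.65)/(71.69 + j53.65)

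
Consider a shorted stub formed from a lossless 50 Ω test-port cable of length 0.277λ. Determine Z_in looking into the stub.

βl = 2π × 0.277 = 99.7°
tan(βl) = -5.84
For a shorted stub, Z_in = jZ_0·tan(βl)

Z_in ≈ −j292 Ω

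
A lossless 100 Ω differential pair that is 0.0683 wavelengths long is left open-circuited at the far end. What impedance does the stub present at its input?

βl = 2π × 0.0683 = 24.6°
tan(βl) = 0.458
For an open-circuited stub, Z_in = −jZ_0·cot(βl) = −jZ_0/tan(βl)

Z_in ≈ −j219 Ω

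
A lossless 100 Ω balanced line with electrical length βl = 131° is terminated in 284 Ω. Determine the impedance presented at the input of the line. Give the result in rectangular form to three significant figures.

Z_in ≈ 56.5 + j69.6 Ω

tan(βl) = tan(131°) = -1.15
Z_in = Z_0·(Z_L + jZ_0·tanβl)/(Z_0 + jZ_L·tanβl)
     = 100·(284 − j115)/(100 − j327)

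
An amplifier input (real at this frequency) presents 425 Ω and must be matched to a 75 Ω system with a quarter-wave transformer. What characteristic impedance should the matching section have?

Z_qwt = √(Z_0·R_L) = √(75 × 425) = √31880

Z_qwt ≈ 179 Ω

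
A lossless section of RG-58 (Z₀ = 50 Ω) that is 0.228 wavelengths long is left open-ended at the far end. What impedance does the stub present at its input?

Z_in ≈ −j6.96 Ω

βl = 2π × 0.228 = 82.1°
tan(βl) = 7.19
For an open-ended stub, Z_in = −jZ_0·cot(βl) = −jZ_0/tan(βl)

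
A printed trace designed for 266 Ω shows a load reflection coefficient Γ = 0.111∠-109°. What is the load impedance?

Z_L = Z_0·(1 + Γ)/(1 − Γ) = 266·(0.964 − j0.105)/(1.04 + j0.105)

Z_L ≈ 242 − j51.5 Ω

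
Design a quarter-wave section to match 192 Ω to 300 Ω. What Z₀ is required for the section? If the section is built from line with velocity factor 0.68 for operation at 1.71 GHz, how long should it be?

Z_qwt = √(Z_0·R_L) = √(300 × 192) = √57600
λ = 0.68·c/f = 0.119 m, so l = λ/4 = 0.0298 m

Z_qwt ≈ 240 Ω; length ≈ 2.98 cm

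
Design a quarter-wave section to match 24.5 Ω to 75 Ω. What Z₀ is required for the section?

Z_qwt = √(Z_0·R_L) = √(75 × 24.5) = √1838

Z_qwt ≈ 42.9 Ω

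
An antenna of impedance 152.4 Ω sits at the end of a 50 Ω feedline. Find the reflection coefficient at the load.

Γ = 0.506

Γ = (Z_L − Z_0)/(Z_L + Z_0) = (152.4 − 50)/(152.4 + 50) = 102.4/202.4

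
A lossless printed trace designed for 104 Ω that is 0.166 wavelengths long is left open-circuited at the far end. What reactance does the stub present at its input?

X_in ≈ -60.6 Ω (capacitive)

βl = 2π × 0.166 = 59.8°
tan(βl) = 1.72
For an open-circuited stub, Z_in = −jZ_0·cot(βl) = −jZ_0/tan(βl)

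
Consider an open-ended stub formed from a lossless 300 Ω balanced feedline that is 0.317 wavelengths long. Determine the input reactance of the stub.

X_in ≈ 134 Ω (inductive)

βl = 2π × 0.317 = 114°
tan(βl) = -2.23
For an open-ended stub, Z_in = −jZ_0·cot(βl) = −jZ_0/tan(βl)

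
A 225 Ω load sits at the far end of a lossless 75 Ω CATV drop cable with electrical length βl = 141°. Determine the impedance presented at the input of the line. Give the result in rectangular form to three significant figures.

tan(βl) = tan(141°) = -0.81
Z_in = Z_0·(Z_L + jZ_0·tanβl)/(Z_0 + jZ_L·tanβl)
     = 75·(225 − j60.7)/(75 − j182)

Z_in ≈ 54 + j70.4 Ω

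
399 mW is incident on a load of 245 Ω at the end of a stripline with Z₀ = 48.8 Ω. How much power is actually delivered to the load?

Γ = (245 − 48.8)/(245 + 48.8) = 0.668
|Γ|² = 0.446
P_refl = |Γ|²·P_inc = 178 mW, P_del = (1 − |Γ|²)·P_inc = 221 mW

P_delivered ≈ 221 mW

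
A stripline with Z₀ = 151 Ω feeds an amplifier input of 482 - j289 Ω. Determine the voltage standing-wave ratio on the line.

Γ = (Z_L − Z_0)/(Z_L + Z_0) = (331 − j289)/(633 − j289)
|Γ| = 439/696 = 0.631
VSWR = (1 + |Γ|)/(1 − |Γ|) = 1.63/0.369

VSWR ≈ 4.43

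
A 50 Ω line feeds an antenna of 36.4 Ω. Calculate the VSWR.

Γ = (36.4 − 50)/(36.4 + 50) = -0.157
VSWR = (1 + 0.157)/(1 − 0.157)

VSWR ≈ 1.37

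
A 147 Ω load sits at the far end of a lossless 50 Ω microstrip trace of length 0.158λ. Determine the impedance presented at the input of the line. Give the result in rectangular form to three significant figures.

Z_in ≈ 23.1 − j27.5 Ω

βl = 2π × 0.158 = 56.9°
tan(βl) = tan(56.9°) = 1.53
Z_in = Z_0·(Z_L + jZ_0·tanβl)/(Z_0 + jZ_L·tanβl)
     = 50·(147 + j76.6)/(50 + j225)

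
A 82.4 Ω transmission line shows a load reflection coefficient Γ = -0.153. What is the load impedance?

Z_L ≈ 60.5 Ω

Z_L = Z_0·(1 + Γ)/(1 − Γ) = 82.4·(0.847)/(1.15)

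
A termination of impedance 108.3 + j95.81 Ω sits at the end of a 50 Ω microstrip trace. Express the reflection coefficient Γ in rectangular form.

Γ = (Z_L − Z_0)/(Z_L + Z_0) = (58.3 + j95.81)/(158.3 + j95.81)

Γ ≈ 0.538 + j0.28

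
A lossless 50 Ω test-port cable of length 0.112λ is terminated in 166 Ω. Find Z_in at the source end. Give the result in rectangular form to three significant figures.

Z_in ≈ 31.9 − j47.6 Ω

βl = 2π × 0.112 = 40.3°
tan(βl) = tan(40.3°) = 0.849
Z_in = Z_0·(Z_L + jZ_0·tanβl)/(Z_0 + jZ_L·tanβl)
     = 50·(166 + j42.4)/(50 + j141)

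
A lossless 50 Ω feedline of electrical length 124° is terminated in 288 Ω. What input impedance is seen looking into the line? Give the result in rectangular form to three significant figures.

Z_in ≈ 12.5 + j32.3 Ω

tan(βl) = tan(124°) = -1.48
Z_in = Z_0·(Z_L + jZ_0·tanβl)/(Z_0 + jZ_L·tanβl)
     = 50·(288 − j74.1)/(50 − j427)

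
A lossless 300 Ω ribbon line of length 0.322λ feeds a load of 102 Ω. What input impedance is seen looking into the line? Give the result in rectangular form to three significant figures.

Z_in ≈ 358 − j367 Ω

βl = 2π × 0.322 = 116°
tan(βl) = tan(116°) = -2.06
Z_in = Z_0·(Z_L + jZ_0·tanβl)/(Z_0 + jZ_L·tanβl)
     = 300·(102 − j617)/(300 − j210)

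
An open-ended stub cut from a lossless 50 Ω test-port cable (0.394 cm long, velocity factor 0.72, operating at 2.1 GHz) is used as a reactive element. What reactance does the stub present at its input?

X_in ≈ -204 Ω (capacitive)

λ = v/f = 0.72·c / 2.1 GHz = 0.103 m
βl = 2π·l/λ = 2π × 0.0383 = 13.8°
tan(βl) = 0.245
For an open-ended stub, Z_in = −jZ_0·cot(βl) = −jZ_0/tan(βl)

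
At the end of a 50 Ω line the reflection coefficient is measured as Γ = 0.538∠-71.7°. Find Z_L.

Z_L ≈ 37.3 − j53.7 Ω

Z_L = Z_0·(1 + Γ)/(1 − Γ) = 50·(1.17 − j0.511)/(0.831 + j0.511)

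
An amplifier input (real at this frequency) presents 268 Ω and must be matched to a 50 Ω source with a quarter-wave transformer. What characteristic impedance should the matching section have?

Z_qwt = √(Z_0·R_L) = √(50 × 268) = √13400

Z_qwt ≈ 116 Ω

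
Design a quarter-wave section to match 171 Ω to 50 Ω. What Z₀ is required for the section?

Z_qwt ≈ 92.5 Ω

Z_qwt = √(Z_0·R_L) = √(50 × 171) = √8550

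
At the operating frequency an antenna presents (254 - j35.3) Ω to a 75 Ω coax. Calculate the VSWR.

VSWR ≈ 3.46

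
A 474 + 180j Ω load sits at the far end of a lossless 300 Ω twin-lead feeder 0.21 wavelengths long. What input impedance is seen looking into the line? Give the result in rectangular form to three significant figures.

Z_in ≈ 193 − j119 Ω

βl = 2π × 0.21 = 75.6°
tan(βl) = tan(75.6°) = 3.89
Z_in = Z_0·(Z_L + jZ_0·tanβl)/(Z_0 + jZ_L·tanβl)
     = 300·(474 + j1350)/(-401 + j1850)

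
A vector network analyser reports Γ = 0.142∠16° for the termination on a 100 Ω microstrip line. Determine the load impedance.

Z_L = Z_0·(1 + Γ)/(1 − Γ) = 100·(1.14 + j0.0391)/(0.864 − j0.0391)

Z_L ≈ 131 + j10.5 Ω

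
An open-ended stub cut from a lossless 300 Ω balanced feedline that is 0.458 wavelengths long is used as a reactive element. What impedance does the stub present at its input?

Z_in ≈ +j1110 Ω

βl = 2π × 0.458 = 165°
tan(βl) = -0.27
For an open-ended stub, Z_in = −jZ_0·cot(βl) = −jZ_0/tan(βl)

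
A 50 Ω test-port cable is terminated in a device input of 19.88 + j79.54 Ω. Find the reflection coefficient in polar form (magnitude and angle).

Γ ≈ 0.803 ∠ 62°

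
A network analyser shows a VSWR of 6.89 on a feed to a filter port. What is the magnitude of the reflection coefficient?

|Γ| = (S − 1)/(S + 1) = (6.89 − 1)/(6.89 + 1) = 5.89/7.89

|Γ| ≈ 0.747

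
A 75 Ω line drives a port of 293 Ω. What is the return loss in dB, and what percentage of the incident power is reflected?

Γ = (293 − 75)/(293 + 75) = 0.592
RL = −20·log₁₀(0.592) = 4.55 dB
P_refl/P_inc = |Γ|² = 0.351

RL ≈ 4.55 dB; 35.1% of incident power reflected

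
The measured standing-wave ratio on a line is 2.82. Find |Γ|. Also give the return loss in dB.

|Γ| ≈ 0.476; return loss ≈ 6.44 dB

|Γ| = (S − 1)/(S + 1) = (2.82 − 1)/(2.82 + 1) = 1.82/3.82
RL = −20·log₁₀|Γ| = −20·log₁₀(0.476)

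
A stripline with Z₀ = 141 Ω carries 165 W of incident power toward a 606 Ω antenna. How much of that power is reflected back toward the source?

Γ = (606 − 141)/(606 + 141) = 0.622
|Γ|² = 0.387
P_refl = |Γ|²·P_inc = 63.9 W, P_del = (1 − |Γ|²)·P_inc = 101 W

P_reflected ≈ 63.9 W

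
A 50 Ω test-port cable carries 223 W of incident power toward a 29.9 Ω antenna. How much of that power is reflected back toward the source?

Γ = (29.9 − 50)/(29.9 + 50) = -0.252
|Γ|² = 0.0633
P_refl = |Γ|²·P_inc = 14.1 W, P_del = (1 − |Γ|²)·P_inc = 209 W

P_reflected ≈ 14.1 W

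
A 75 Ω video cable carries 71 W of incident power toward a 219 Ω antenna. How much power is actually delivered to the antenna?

P_delivered ≈ 54 W

Γ = (219 − 75)/(219 + 75) = 0.49
|Γ|² = 0.24
P_refl = |Γ|²·P_inc = 17 W, P_del = (1 − |Γ|²)·P_inc = 54 W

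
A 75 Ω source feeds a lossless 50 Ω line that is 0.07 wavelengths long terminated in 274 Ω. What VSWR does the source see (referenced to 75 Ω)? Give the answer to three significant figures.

βl = 2π × 0.07 = 25.2°
tan(βl) = 0.471
Z_in = Z_0·(Z_L + jZ_0·tanβl)/(Z_0 + jZ_L·tanβl) = 43.7 − j89.3 Ω
Γ_s = (Z_in − Z_s)/(Z_in + Z_s) = (-31.3 − j89.3)/(119 − j89.3), |Γ_s| = 0.637
VSWR = (1 + |Γ_s|)/(1 − |Γ_s|)

VSWR ≈ 4.51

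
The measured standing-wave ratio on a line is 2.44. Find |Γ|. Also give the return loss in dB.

|Γ| ≈ 0.419; return loss ≈ 7.56 dB

|Γ| = (S − 1)/(S + 1) = (2.44 − 1)/(2.44 + 1) = 1.44/3.44
RL = −20·log₁₀|Γ| = −20·log₁₀(0.419)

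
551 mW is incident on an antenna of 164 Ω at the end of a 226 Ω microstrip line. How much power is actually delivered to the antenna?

Γ = (164 − 226)/(164 + 226) = -0.159
|Γ|² = 0.0253
P_refl = |Γ|²·P_inc = 13.9 mW, P_del = (1 − |Γ|²)·P_inc = 537 mW

P_delivered ≈ 537 mW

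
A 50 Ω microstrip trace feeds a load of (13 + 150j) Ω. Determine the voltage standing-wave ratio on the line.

VSWR ≈ 38.7

Γ = (Z_L − Z_0)/(Z_L + Z_0) = (-37 + j150)/(63 + j150)
|Γ| = 154/163 = 0.95
VSWR = (1 + |Γ|)/(1 − |Γ|) = 1.95/0.0504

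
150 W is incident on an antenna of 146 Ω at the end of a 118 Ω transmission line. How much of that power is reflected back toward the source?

Γ = (146 − 118)/(146 + 118) = 0.106
|Γ|² = 0.0112
P_refl = |Γ|²·P_inc = 1.69 W, P_del = (1 − |Γ|²)·P_inc = 148 W

P_reflected ≈ 1.69 W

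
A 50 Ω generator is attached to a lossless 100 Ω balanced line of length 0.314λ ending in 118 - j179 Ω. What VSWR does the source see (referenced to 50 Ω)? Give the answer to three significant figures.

VSWR ≈ 5.81

βl = 2π × 0.314 = 113°
tan(βl) = -2.35
Z_in = Z_0·(Z_L + jZ_0·tanβl)/(Z_0 + jZ_L·tanβl) = 42.8 + j92 Ω
Γ_s = (Z_in − Z_s)/(Z_in + Z_s) = (-7.19 + j92)/(92.8 + j92), |Γ_s| = 0.706
VSWR = (1 + |Γ_s|)/(1 − |Γ_s|)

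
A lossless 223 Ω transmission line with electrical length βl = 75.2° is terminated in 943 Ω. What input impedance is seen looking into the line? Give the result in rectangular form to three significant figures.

tan(βl) = tan(75.2°) = 3.78
Z_in = Z_0·(Z_L + jZ_0·tanβl)/(Z_0 + jZ_L·tanβl)
     = 223·(943 + j844)/(223 + j3570)

Z_in ≈ 56.2 − j55.4 Ω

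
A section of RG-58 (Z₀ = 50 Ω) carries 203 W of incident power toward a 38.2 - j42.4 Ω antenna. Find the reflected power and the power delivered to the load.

|Γ| = |(-11.8 − j42.4)/(88.2 − j42.4)| = 0.45
|Γ|² = 0.202
P_refl = |Γ|²·P_inc = 41.1 W, P_del = (1 − |Γ|²)·P_inc = 162 W

P_reflected ≈ 41.1 W; P_delivered ≈ 162 W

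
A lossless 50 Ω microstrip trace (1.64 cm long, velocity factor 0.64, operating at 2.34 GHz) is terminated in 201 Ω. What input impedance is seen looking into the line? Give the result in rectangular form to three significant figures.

Z_in ≈ 13.7 − j15.2 Ω

λ = v/f = 0.64·c / 2.34 GHz = 0.0821 m
βl = 2π·l/λ = 2π × 0.2 = 72°
tan(βl) = tan(72°) = 3.07
Z_in = Z_0·(Z_L + jZ_0·tanβl)/(Z_0 + jZ_L·tanβl)
     = 50·(201 + j153)/(50 + j617)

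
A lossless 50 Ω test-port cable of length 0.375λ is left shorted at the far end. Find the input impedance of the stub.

Z_in ≈ −j50 Ω

βl = 2π × 0.375 = 135°
tan(βl) = -1
For a shorted stub, Z_in = jZ_0·tan(βl)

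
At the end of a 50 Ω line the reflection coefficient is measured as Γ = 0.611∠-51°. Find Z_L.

Z_L ≈ 51.9 − j78.6 Ω

Z_L = Z_0·(1 + Γ)/(1 − Γ) = 50·(1.38 − j0.475)/(0.615 + j0.475)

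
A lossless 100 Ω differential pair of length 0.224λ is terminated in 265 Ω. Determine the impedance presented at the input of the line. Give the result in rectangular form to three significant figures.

Z_in ≈ 38.6 − j14.1 Ω

βl = 2π × 0.224 = 80.6°
tan(βl) = tan(80.6°) = 6.07
Z_in = Z_0·(Z_L + jZ_0·tanβl)/(Z_0 + jZ_L·tanβl)
     = 100·(265 + j607)/(100 + j1610)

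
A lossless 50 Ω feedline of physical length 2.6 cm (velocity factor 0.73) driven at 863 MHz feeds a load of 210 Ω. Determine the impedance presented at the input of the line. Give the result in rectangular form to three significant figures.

λ = v/f = 0.73·c / 863 MHz = 0.254 m
βl = 2π·l/λ = 2π × 0.102 = 36.9°
tan(βl) = tan(36.9°) = 0.75
Z_in = Z_0·(Z_L + jZ_0·tanβl)/(Z_0 + jZ_L·tanβl)
     = 50·(210 + j37.5)/(50 + j158)

Z_in ≈ 30 − j57.1 Ω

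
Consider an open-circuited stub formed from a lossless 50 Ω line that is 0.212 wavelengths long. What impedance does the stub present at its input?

Z_in ≈ −j12.2 Ω

βl = 2π × 0.212 = 76.3°
tan(βl) = 4.11
For an open-circuited stub, Z_in = −jZ_0·cot(βl) = −jZ_0/tan(βl)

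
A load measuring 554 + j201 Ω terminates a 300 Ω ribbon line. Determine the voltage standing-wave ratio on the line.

Γ = (Z_L − Z_0)/(Z_L + Z_0) = (254 + j201)/(854 + j201)
|Γ| = 324/877 = 0.369
VSWR = (1 + |Γ|)/(1 − |Γ|) = 1.37/0.631

VSWR ≈ 2.17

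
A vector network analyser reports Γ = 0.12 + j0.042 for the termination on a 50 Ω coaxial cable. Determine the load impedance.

Z_L = Z_0·(1 + Γ)/(1 − Γ) = 50·(1.12 + j0.042)/(0.88 − j0.042)

Z_L ≈ 63.4 + j5.41 Ω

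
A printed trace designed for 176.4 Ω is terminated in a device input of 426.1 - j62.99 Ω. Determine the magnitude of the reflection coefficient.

|Γ| ≈ 0.425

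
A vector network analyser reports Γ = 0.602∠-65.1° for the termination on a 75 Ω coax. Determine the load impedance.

Z_L ≈ 55.9 − j95.7 Ω

Z_L = Z_0·(1 + Γ)/(1 − Γ) = 75·(1.25 − j0.546)/(0.747 + j0.546)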